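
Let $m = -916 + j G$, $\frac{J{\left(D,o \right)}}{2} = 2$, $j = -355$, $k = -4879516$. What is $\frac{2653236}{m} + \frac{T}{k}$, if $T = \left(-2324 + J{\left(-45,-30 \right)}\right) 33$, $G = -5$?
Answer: $\frac{3236643319704}{1047876061} \approx 3088.8$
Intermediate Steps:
$J{\left(D,o \right)} = 4$ ($J{\left(D,o \right)} = 2 \cdot 2 = 4$)
$m = 859$ ($m = -916 - -1775 = -916 + 1775 = 859$)
$T = -76560$ ($T = \left(-2324 + 4\right) 33 = \left(-2320\right) 33 = -76560$)
$\frac{2653236}{m} + \frac{T}{k} = \frac{2653236}{859} - \frac{76560}{-4879516} = 2653236 \cdot \frac{1}{859} - - \frac{19140}{1219879} = \frac{2653236}{859} + \frac{19140}{1219879} = \frac{3236643319704}{1047876061}$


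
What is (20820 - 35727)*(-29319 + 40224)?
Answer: -162560835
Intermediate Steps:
(20820 - 35727)*(-29319 + 40224) = -14907*10905 = -162560835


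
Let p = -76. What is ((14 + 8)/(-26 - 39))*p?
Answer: 1672/65 ≈ 25.723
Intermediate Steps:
((14 + 8)/(-26 - 39))*p = ((14 + 8)/(-26 - 39))*(-76) = (22/(-65))*(-76) = (22*(-1/65))*(-76) = -22/65*(-76) = 1672/65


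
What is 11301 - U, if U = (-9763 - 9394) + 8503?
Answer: 21955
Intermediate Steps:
U = -10654 (U = -19157 + 8503 = -10654)
11301 - U = 11301 - 1*(-10654) = 11301 + 10654 = 21955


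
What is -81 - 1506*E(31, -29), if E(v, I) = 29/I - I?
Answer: -42249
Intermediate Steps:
E(v, I) = -I + 29/I
-81 - 1506*E(31, -29) = -81 - 1506*(-1*(-29) + 29/(-29)) = -81 - 1506*(29 + 29*(-1/29)) = -81 - 1506*(29 - 1) = -81 - 1506*28 = -81 - 42168 = -42249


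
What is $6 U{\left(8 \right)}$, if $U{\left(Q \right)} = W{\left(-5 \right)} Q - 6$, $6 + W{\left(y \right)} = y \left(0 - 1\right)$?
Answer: $-84$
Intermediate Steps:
$W{\left(y \right)} = -6 - y$ ($W{\left(y \right)} = -6 + y \left(0 - 1\right) = -6 + y \left(-1\right) = -6 - y$)
$U{\left(Q \right)} = -6 - Q$ ($U{\left(Q \right)} = \left(-6 - -5\right) Q - 6 = \left(-6 + 5\right) Q - 6 = - Q - 6 = -6 - Q$)
$6 U{\left(8 \right)} = 6 \left(-6 - 8\right) = 6 \left(-14\right) = -84$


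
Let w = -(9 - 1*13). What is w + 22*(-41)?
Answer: -898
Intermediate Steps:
w = 4 (w = -(9 - 13) = -1*(-4) = 4)
w + 22*(-41) = 4 + 22*(-41) = 4 - 902 = -898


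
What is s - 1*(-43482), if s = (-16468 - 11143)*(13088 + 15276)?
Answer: -783114922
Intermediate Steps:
s = -783158404 (s = -27611*28364 = -783158404)
s - 1*(-43482) = -783158404 - 1*(-43482) = -783158404 + 43482 = -783114922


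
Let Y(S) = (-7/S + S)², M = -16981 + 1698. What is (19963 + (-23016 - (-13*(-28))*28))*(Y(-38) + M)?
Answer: 264948781335/1444 ≈ 1.8348e+8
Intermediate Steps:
M = -15283
Y(S) = (S - 7/S)²
(19963 + (-23016 - (-13*(-28))*28))*(Y(-38) + M) = (19963 + (-23016 - (-13*(-28))*28))*((-7 + (-38)²)²/(-38)² - 15283) = (19963 + (-23016 - 364*28))*((-7 + 1444)²/1444 - 15283) = (19963 + (-23016 - 1*10192))*((1/1444)*1437² - 15283) = (19963 + (-23016 - 10192))*((1/1444)*2064969 - 15283) = (19963 - 33208)*(2064969/1444 - 15283) = -13245*(-20003683/1444) = 264948781335/1444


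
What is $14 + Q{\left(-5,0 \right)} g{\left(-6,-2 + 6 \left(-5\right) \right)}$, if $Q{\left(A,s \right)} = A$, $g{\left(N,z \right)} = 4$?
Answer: $-6$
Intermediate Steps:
$14 + Q{\left(-5,0 \right)} g{\left(-6,-2 + 6 \left(-5\right) \right)} = 14 - 20 = -6$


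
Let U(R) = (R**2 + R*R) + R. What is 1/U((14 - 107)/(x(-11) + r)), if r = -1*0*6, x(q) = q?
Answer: 121/18321 ≈ 0.0066044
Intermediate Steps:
r = 0 (r = 0*6 = 0)
U(R) = R + 2*R**2 (U(R) = (R**2 + R**2) + R = 2*R**2 + R = R + 2*R**2)
1/U((14 - 107)/(x(-11) + r)) = 1/(((14 - 107)/(-11 + 0))*(1 + 2*((14 - 107)/(-11 + 0)))) = 1/((-93/(-11))*(1 + 2*(-93/(-11)))) = 1/((-93*(-1/11))*(1 + 2*(-93*(-1/11)))) = 1/(93*(1 + 2*(93/11))/11) = 1/(93*(1 + 186/11)/11) = 1/((93/11)*(197/11)) = 1/(18321/121) = 121/18321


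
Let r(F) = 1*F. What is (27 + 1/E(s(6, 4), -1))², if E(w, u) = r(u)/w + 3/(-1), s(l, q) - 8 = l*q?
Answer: 6692569/9409 ≈ 711.29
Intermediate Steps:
r(F) = F
s(l, q) = 8 + l*q
E(w, u) = -3 + u/w (E(w, u) = u/w + 3/(-1) = u/w + 3*(-1) = u/w - 3 = -3 + u/w)
(27 + 1/E(s(6, 4), -1))² = (27 + 1/(-3 - 1/(8 + 6*4)))² = (27 + 1/(-3 - 1/(8 + 24)))² = (27 + 1/(-3 - 1/32))² = (27 + 1/(-97/32))² = (27 - 32/97)² = (2587/97)² = 6692569/9409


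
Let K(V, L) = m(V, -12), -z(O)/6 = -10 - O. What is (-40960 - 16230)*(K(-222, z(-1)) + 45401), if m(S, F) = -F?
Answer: -2597169470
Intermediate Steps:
z(O) = 60 + 6*O (z(O) = -6*(-10 - O) = 60 + 6*O)
K(V, L) = 12 (K(V, L) = -1*(-12) = 12)
(-40960 - 16230)*(K(-222, z(-1)) + 45401) = (-40960 - 16230)*(12 + 45401) = -57190*45413 = -2597169470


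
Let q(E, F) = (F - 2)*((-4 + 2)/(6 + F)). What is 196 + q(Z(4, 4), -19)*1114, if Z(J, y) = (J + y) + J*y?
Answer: -44240/13 ≈ -3403.1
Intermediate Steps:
Z(J, y) = J + y + J*y
q(E, F) = -2*(-2 + F)/(6 + F) (q(E, F) = (-2 + F)*(-2/(6 + F)) = -2*(-2 + F)/(6 + F))
196 + q(Z(4, 4), -19)*1114 = 196 + (2*(2 - 1*(-19))/(6 - 19))*1114 = 196 + (2*(2 + 19)/(-13))*1114 = 196 + (2*(-1/13)*21)*1114 = 196 - 42/13*1114 = 196 - 46788/13 = -44240/13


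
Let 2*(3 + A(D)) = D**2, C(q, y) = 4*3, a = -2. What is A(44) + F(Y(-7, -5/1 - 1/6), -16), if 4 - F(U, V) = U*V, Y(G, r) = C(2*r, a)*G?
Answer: -375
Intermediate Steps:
C(q, y) = 12
Y(G, r) = 12*G
A(D) = -3 + D**2/2
F(U, V) = 4 - U*V
A(44) + F(Y(-7, -5/1 - 1/6), -16) = (-3 + (1/2)*44**2) + (4 - 1*12*(-7)*(-16)) = (-3 + (1/2)*1936) + (4 - 1*(-84)*(-16)) = (-3 + 968) + (4 - 1344) = 965 - 1340 = -375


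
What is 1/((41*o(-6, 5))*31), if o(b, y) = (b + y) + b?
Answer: -1/8897 ≈ -0.00011240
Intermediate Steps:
o(b, y) = y + 2*b
1/((41*o(-6, 5))*31) = 1/((41*(5 + 2*(-6)))*31) = 1/((41*(5 - 12))*31) = 1/((41*(-7))*31) = 1/(-287*31) = 1/(-8897) = -1/8897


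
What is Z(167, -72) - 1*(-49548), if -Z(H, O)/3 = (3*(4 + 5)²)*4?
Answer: 46632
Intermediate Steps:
Z(H, O) = -2916 (Z(H, O) = -3*3*(4 + 5)²*4 = -3*3*9²*4 = -3*3*81*4 = -729*4 = -3*972 = -2916)
Z(167, -72) - 1*(-49548) = -2916 - 1*(-49548) = -2916 + 49548 = 46632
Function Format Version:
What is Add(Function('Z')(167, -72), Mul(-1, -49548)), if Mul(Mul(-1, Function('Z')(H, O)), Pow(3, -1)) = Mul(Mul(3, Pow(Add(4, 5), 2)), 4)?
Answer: 46632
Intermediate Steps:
Function('Z')(H, O) = -2916 (Function('Z')(H, O) = Mul(-3, Mul(Mul(3, Pow(Add(4, 5), 2)), 4)) = Mul(-3, Mul(Mul(3, Pow(9, 2)), 4)) = Mul(-3, Mul(Mul(3, 81), 4)) = Mul(-3, Mul(243, 4)) = Mul(-3, 972) = -2916)
Add(Function('Z')(167, -72), Mul(-1, -49548)) = Add(-2916, Mul(-1, -49548)) = Add(-2916, 49548) = 46632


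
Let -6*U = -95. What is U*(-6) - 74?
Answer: -169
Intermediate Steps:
U = 95/6 (U = -⅙*(-95) = 95/6 ≈ 15.833)
U*(-6) - 74 = (95/6)*(-6) - 74 = -95 - 74 = -169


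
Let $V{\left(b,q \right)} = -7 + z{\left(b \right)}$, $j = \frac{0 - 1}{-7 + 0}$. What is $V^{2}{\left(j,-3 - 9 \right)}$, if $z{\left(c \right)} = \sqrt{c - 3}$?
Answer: $\frac{323}{7} - 4 i \sqrt{35} \approx 46.143 - 23.664 i$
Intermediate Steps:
$j = \frac{1}{7}$ ($j = - \frac{1}{-7} = \left(-1\right) \left(- \frac{1}{7}\right) = \frac{1}{7} \approx 0.14286$)
$z{\left(c \right)} = \sqrt{-3 + c}$
$V{\left(b,q \right)} = -7 + \sqrt{-3 + b}$
$V^{2}{\left(j,-3 - 9 \right)} = \left(-7 + \sqrt{-3 + \frac{1}{7}}\right)^{2} = \left(-7 + \sqrt{- \frac{20}{7}}\right)^{2} = \left(-7 + \frac{2 i \sqrt{35}}{7}\right)^{2}$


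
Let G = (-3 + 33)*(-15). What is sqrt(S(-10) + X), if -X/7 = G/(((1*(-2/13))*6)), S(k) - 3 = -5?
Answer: I*sqrt(13658)/2 ≈ 58.434*I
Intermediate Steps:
S(k) = -2 (S(k) = 3 - 5 = -2)
G = -450 (G = 30*(-15) = -450)
X = -6825/2 (X = -(-3150)/((1*(-2/13))*6) = -(-3150)/((-2/13*6)) = -(-3150)/(-12/13) = -(-3150)*(-13)/12 = -7*975/2 = -6825/2 ≈ -3412.5)
sqrt(S(-10) + X) = sqrt(-2 - 6825/2) = sqrt(-6829/2) = I*sqrt(13658)/2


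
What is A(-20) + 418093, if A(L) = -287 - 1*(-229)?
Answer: 418035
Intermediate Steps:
A(L) = -58 (A(L) = -287 + 229 = -58)
A(-20) + 418093 = -58 + 418093 = 418035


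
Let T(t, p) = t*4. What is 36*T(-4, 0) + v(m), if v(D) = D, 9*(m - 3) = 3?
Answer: -1718/3 ≈ -572.67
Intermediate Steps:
m = 10/3 (m = 3 + (⅑)*3 = 3 + ⅓ = 10/3 ≈ 3.3333)
T(t, p) = 4*t
36*T(-4, 0) + v(m) = 36*(4*(-4)) + 10/3 = 36*(-16) + 10/3 = -576 + 10/3 = -1718/3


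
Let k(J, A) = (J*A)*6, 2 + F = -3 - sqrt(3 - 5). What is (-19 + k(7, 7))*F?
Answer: -1375 - 275*I*sqrt(2) ≈ -1375.0 - 388.91*I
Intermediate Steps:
F = -5 - I*sqrt(2) (F = -2 + (-3 - sqrt(3 - 5)) = -2 + (-3 - sqrt(-2)) = -2 + (-3 - I*sqrt(2)) = -5 - I*sqrt(2) ≈ -5.0 - 1.4142*I)
k(J, A) = 6*A*J (k(J, A) = (A*J)*6 = 6*A*J)
(-19 + k(7, 7))*F = (-19 + 6*7*7)*(-5 - I*sqrt(2)) = (-19 + 294)*(-5 - I*sqrt(2)) = 275*(-5 - I*sqrt(2)) = -1375 - 275*I*sqrt(2)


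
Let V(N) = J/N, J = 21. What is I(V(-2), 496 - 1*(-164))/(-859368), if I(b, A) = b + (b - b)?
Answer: 7/572912 ≈ 1.2218e-5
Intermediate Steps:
V(N) = 21/N
I(b, A) = b (I(b, A) = b + 0 = b)
I(V(-2), 496 - 1*(-164))/(-859368) = (21/(-2))/(-859368) = (21*(-1/2))*(-1/859368) = -21/2*(-1/859368) = 7/572912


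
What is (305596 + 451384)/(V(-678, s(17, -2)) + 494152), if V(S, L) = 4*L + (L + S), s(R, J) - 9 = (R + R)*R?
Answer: 756980/496409 ≈ 1.5249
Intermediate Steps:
s(R, J) = 9 + 2*R² (s(R, J) = 9 + (R + R)*R = 9 + (2*R)*R = 9 + 2*R²)
V(S, L) = S + 5*L
(305596 + 451384)/(V(-678, s(17, -2)) + 494152) = (305596 + 451384)/((-678 + 5*(9 + 2*17²)) + 494152) = 756980/((-678 + 5*(9 + 2*289)) + 494152) = 756980/((-678 + 5*(9 + 578)) + 494152) = 756980/((-678 + 5*587) + 494152) = 756980/((-678 + 2935) + 494152) = 756980/(2257 + 494152) = 756980/496409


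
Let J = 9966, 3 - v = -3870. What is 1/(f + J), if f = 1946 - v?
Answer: 1/8039 ≈ 0.00012439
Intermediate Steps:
v = 3873 (v = 3 - 1*(-3870) = 3 + 3870 = 3873)
f = -1927 (f = 1946 - 1*3873 = 1946 - 3873 = -1927)
1/(f + J) = 1/(-1927 + 9966) = 1/8039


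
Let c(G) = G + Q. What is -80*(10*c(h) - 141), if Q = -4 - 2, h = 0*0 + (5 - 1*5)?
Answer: 16080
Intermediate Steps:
h = 0 (h = 0 + (5 - 5) = 0 + 0 = 0)
Q = -6
c(G) = -6 + G (c(G) = G - 6 = -6 + G)
-80*(10*c(h) - 141) = -80*(10*(-6 + 0) - 141) = -80*(10*(-6) - 141) = -80*(-60 - 141) = -80*(-201) = 16080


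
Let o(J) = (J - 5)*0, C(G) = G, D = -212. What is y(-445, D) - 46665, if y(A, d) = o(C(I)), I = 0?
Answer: -46665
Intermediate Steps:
o(J) = 0 (o(J) = (-5 + J)*0 = 0)
y(A, d) = 0
y(-445, D) - 46665 = 0 - 46665 = -46665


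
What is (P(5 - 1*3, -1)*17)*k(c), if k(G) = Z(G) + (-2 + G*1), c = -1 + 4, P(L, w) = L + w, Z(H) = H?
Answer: 68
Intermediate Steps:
c = 3
k(G) = -2 + 2*G (k(G) = G + (-2 + G*1) = G + (-2 + G) = -2 + 2*G)
(P(5 - 1*3, -1)*17)*k(c) = (((5 - 1*3) - 1)*17)*(-2 + 2*3) = (((5 - 3) - 1)*17)*(-2 + 6) = ((2 - 1)*17)*4 = (1*17)*4 = 17*4 = 68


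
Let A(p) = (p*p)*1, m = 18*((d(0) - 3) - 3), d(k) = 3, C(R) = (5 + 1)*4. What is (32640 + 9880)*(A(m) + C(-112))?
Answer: 125008800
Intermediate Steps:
C(R) = 24 (C(R) = 6*4 = 24)
m = -54 (m = 18*((3 - 3) - 3) = 18*(0 - 3) = 18*(-3) = -54)
A(p) = p² (A(p) = p²*1 = p²)
(32640 + 9880)*(A(m) + C(-112)) = (32640 + 9880)*((-54)² + 24) = 42520*(2916 + 24) = 42520*2940 = 125008800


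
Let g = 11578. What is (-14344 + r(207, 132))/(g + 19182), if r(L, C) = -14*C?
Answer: -2024/3845 ≈ -0.52640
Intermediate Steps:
(-14344 + r(207, 132))/(g + 19182) = (-14344 - 14*132)/(11578 + 19182) = (-14344 - 1848)/30760 = -16192*1/30760 = -2024/3845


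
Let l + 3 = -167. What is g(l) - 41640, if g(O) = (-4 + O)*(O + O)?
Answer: 17520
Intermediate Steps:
l = -170 (l = -3 - 167 = -170)
g(O) = 2*O*(-4 + O) (g(O) = (-4 + O)*(2*O) = 2*O*(-4 + O))
g(l) - 41640 = 2*(-170)*(-4 - 170) - 41640 = 2*(-170)*(-174) - 41640 = 59160 - 41640 = 17520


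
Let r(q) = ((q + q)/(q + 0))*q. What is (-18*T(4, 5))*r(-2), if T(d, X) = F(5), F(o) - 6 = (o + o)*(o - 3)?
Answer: 1872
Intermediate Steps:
F(o) = 6 + 2*o*(-3 + o) (F(o) = 6 + (o + o)*(o - 3) = 6 + (2*o)*(-3 + o) = 6 + 2*o*(-3 + o))
T(d, X) = 26 (T(d, X) = 6 - 6*5 + 2*5² = 6 - 30 + 2*25 = 6 - 30 + 50 = 26)
r(q) = 2*q (r(q) = ((2*q)/q)*q = 2*q)
(-18*T(4, 5))*r(-2) = (-18*26)*(2*(-2)) = -468*(-4) = 1872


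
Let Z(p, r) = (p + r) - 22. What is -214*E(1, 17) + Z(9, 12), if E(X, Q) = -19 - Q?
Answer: 7703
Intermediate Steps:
Z(p, r) = -22 + p + r
-214*E(1, 17) + Z(9, 12) = -214*(-19 - 1*17) + (-22 + 9 + 12) = -214*(-19 - 17) - 1 = -214*(-36) - 1 = 7704 - 1 = 7703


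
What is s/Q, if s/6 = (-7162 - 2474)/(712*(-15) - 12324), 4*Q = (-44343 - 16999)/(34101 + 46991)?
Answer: -260467504/19598769 ≈ -13.290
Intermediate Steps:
Q = -30671/162184 (Q = ((-44343 - 16999)/(34101 + 46991))/4 = (-61342/81092)/4 = (-61342*1/81092)/4 = (1/4)*(-30671/40546) = -30671/162184 ≈ -0.18911)
s = 1606/639 (s = 6*((-7162 - 2474)/(712*(-15) - 12324)) = 6*(-9636/(-10680 - 12324)) = 6*(-9636/(-23004)) = 6*(-9636*(-1/23004)) = 6*(803/1917) = 1606/639 ≈ 2.5133)
s/Q = 1606/(639*(-30671/162184)) = (1606/639)*(-162184/30671) = -260467504/19598769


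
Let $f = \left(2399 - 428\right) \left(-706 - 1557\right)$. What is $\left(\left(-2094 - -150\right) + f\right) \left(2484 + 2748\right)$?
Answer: $-23346842544$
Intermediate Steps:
$f = -4460373$ ($f = 1971 \left(-2263\right) = -4460373$)
$\left(\left(-2094 - -150\right) + f\right) \left(2484 + 2748\right) = \left(\left(-2094 - -150\right) - 4460373\right) \left(2484 + 2748\right) = \left(\left(-2094 + 150\right) - 4460373\right) 5232 = \left(-1944 - 4460373\right) 5232 = \left(-4462317\right) 5232 = -23346842544$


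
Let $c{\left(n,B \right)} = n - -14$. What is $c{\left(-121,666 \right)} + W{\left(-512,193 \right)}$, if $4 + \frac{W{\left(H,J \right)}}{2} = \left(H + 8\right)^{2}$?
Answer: $507917$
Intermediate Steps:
$c{\left(n,B \right)} = 14 + n$ ($c{\left(n,B \right)} = n + 14 = 14 + n$)
$W{\left(H,J \right)} = -8 + 2 \left(8 + H\right)^{2}$ ($W{\left(H,J \right)} = -8 + 2 \left(H + 8\right)^{2} = -8 + 2 \left(8 + H\right)^{2}$)
$c{\left(-121,666 \right)} + W{\left(-512,193 \right)} = \left(14 - 121\right) - \left(8 - 2 \left(8 - 512\right)^{2}\right) = -107 - \left(8 - 2 \left(-504\right)^{2}\right) = -107 + \left(-8 + 2 \cdot 254016\right) = -107 + \left(-8 + 508032\right) = -107 + 508024 = 507917$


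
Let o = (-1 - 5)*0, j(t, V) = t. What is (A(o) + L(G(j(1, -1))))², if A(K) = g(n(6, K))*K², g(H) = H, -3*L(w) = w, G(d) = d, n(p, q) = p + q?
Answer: ⅑ ≈ 0.11111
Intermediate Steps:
L(w) = -w/3
o = 0 (o = -6*0 = 0)
A(K) = K²*(6 + K) (A(K) = (6 + K)*K² = K²*(6 + K))
(A(o) + L(G(j(1, -1))))² = (0²*(6 + 0) - ⅓*1)² = (0*6 - ⅓)² = (0 - ⅓)² = (-⅓)² = ⅑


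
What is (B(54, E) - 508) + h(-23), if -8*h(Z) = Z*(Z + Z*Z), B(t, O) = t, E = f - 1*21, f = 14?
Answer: 4003/4 ≈ 1000.8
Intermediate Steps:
E = -7 (E = 14 - 1*21 = 14 - 21 = -7)
h(Z) = -Z*(Z + Z²)/8 (h(Z) = -Z*(Z + Z*Z)/8 = -Z*(Z + Z²)/8)
(B(54, E) - 508) + h(-23) = (54 - 508) + (⅛)*(-23)²*(-1 - 1*(-23)) = -454 + (⅛)*529*(-1 + 23) = -454 + (⅛)*529*22 = -454 + 5819/4 = 4003/4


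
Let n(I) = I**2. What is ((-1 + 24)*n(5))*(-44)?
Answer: -25300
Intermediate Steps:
((-1 + 24)*n(5))*(-44) = ((-1 + 24)*5**2)*(-44) = (23*25)*(-44) = 575*(-44) = -25300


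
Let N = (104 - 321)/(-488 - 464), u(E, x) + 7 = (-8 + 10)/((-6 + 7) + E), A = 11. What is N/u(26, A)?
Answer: -837/25432 ≈ -0.032911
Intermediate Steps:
u(E, x) = -7 + 2/(1 + E) (u(E, x) = -7 + (-8 + 10)/((-6 + 7) + E) = -7 + 2/(1 + E))
N = 31/136 (N = -217/(-952) = -217*(-1/952) = 31/136 ≈ 0.22794)
N/u(26, A) = 31/(136*(((-5 - 7*26)/(1 + 26)))) = 31/(136*(((-5 - 182)/27))) = 31/(136*(((1/27)*(-187)))) = 31/(136*(-187/27)) = (31/136)*(-27/187) = -837/25432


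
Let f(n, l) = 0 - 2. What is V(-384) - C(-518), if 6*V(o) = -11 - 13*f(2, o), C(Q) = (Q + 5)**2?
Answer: -526333/2 ≈ -2.6317e+5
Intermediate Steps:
f(n, l) = -2
C(Q) = (5 + Q)**2
V(o) = 5/2 (V(o) = (-11 - 13*(-2))/6 = (-11 + 26)/6 = (1/6)*15 = 5/2)
V(-384) - C(-518) = 5/2 - (5 - 518)**2 = 5/2 - 1*(-513)**2 = 5/2 - 1*263169 = 5/2 - 263169 = -526333/2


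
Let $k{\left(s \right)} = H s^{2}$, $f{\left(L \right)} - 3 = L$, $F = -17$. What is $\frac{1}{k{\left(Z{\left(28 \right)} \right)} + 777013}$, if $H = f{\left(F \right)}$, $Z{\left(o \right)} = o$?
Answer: $\frac{1}{766037} \approx 1.3054 \cdot 10^{-6}$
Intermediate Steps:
$f{\left(L \right)} = 3 + L$
$H = -14$ ($H = 3 - 17 = -14$)
$k{\left(s \right)} = - 14 s^{2}$
$\frac{1}{k{\left(Z{\left(28 \right)} \right)} + 777013} = \frac{1}{- 14 \cdot 28^{2} + 777013} = \frac{1}{\left(-14\right) 784 + 777013} = \frac{1}{-10976 + 777013} = \frac{1}{766037}$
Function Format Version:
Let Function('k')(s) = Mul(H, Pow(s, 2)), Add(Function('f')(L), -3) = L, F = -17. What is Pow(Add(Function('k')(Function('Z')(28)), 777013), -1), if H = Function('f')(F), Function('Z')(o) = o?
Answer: Rational(1, 766037) ≈ 1.3054e-6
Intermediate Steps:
Function('f')(L) = Add(3, L)
H = -14 (H = Add(3, -17) = -14)
Function('k')(s) = Mul(-14, Pow(s, 2))
Pow(Add(Function('k')(Function('Z')(28)), 777013), -1) = Pow(Add(Mul(-14, Pow(28, 2)), 777013), -1) = Pow(Add(Mul(-14, 784), 777013), -1) = Pow(Add(-10976, 777013), -1) = Pow(766037, -1) = Rational(1, 766037)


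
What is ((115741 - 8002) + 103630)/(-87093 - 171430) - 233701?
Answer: -60417294992/258523 ≈ -2.3370e+5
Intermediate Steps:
((115741 - 8002) + 103630)/(-87093 - 171430) - 233701 = (107739 + 103630)/(-258523) - 233701 = 211369*(-1/258523) - 233701 = -211369/258523 - 233701 = -60417294992/258523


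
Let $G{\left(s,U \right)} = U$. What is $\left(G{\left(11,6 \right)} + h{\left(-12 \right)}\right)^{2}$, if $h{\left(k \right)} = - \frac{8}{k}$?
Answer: $\frac{400}{9} \approx 44.444$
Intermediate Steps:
$\left(G{\left(11,6 \right)} + h{\left(-12 \right)}\right)^{2} = \left(6 - \frac{8}{-12}\right)^{2} = \left(6 - - \frac{2}{3}\right)^{2} = \left(6 + \frac{2}{3}\right)^{2} = \left(\frac{20}{3}\right)^{2} = \frac{400}{9}$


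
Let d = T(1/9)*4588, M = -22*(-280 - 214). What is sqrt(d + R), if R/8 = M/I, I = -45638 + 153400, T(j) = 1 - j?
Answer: 4*sqrt(6661171549427)/161643 ≈ 63.867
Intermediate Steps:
I = 107762
M = 10868 (M = -22*(-494) = 10868)
d = 36704/9 (d = (1 - 1/9)*4588 = (8/9)*4588 = 36704/9 ≈ 4078.2)
R = 43472/53881 (R = 8*(10868/107762) = 8*(10868*(1/107762)) = 8*(5434/53881) = 43472/53881 ≈ 0.80682)
sqrt(d + R) = sqrt(36704/9 + 43472/53881) = sqrt(1978039472/484929) = 4*sqrt(6661171549427)/161643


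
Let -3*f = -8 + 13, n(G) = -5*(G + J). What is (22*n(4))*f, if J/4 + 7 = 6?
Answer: 0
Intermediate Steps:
J = -4 (J = -28 + 4*6 = -28 + 24 = -4)
n(G) = 20 - 5*G (n(G) = -5*(G - 4) = -5*(-4 + G) = 20 - 5*G)
f = -5/3 (f = -(-8 + 13)/3 = -⅓*5 = -5/3 ≈ -1.6667)
(22*n(4))*f = (22*(20 - 5*4))*(-5/3) = (22*(20 - 20))*(-5/3) = (22*0)*(-5/3) = 0*(-5/3) = 0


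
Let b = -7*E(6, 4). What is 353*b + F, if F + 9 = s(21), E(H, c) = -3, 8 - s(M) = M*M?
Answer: 6971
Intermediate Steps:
s(M) = 8 - M**2 (s(M) = 8 - M*M = 8 - M**2)
b = 21 (b = -7*(-3) = 21)
F = -442 (F = -9 + (8 - 1*21**2) = -9 + (8 - 1*441) = -9 + (8 - 441) = -9 - 433 = -442)
353*b + F = 353*21 - 442 = 7413 - 442 = 6971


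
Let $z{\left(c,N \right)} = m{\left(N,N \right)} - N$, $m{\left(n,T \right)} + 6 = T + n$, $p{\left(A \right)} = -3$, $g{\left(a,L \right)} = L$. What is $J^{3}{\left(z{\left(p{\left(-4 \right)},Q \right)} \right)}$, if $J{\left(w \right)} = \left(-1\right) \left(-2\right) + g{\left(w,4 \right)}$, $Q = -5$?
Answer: $216$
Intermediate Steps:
$m{\left(n,T \right)} = -6 + T + n$ ($m{\left(n,T \right)} = -6 + \left(T + n\right) = -6 + T + n$)
$z{\left(c,N \right)} = -6 + N$ ($z{\left(c,N \right)} = \left(-6 + N + N\right) - N = \left(-6 + 2 N\right) - N = -6 + N$)
$J{\left(w \right)} = 6$ ($J{\left(w \right)} = \left(-1\right) \left(-2\right) + 4 = 2 + 4 = 6$)
$J^{3}{\left(z{\left(p{\left(-4 \right)},Q \right)} \right)} = 6^{3} = 216$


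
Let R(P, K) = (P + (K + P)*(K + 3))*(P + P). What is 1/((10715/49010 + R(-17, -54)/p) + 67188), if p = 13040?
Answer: 3994315/268333375184 ≈ 1.4886e-5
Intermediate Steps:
R(P, K) = 2*P*(P + (3 + K)*(K + P)) (R(P, K) = (P + (K + P)*(3 + K))*(2*P) = (P + (3 + K)*(K + P))*(2*P) = 2*P*(P + (3 + K)*(K + P)))
1/((10715/49010 + R(-17, -54)/p) + 67188) = 1/((10715/49010 + (2*(-17)*((-54)² + 3*(-54) + 4*(-17) - 54*(-17)))/13040) + 67188) = 1/((10715*(1/49010) + (2*(-17)*(2916 - 162 - 68 + 918))*(1/13040)) + 67188) = 1/((2143/9802 + (2*(-17)*3604)*(1/13040)) + 67188) = 1/((2143/9802 - 122536*1/13040) + 67188) = 1/((2143/9802 - 15317/1630) + 67188) = 1/(-36661036/3994315 + 67188) = 1/(268333375184/3994315) = 3994315/268333375184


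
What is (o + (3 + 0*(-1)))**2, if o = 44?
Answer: 2209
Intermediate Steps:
(o + (3 + 0*(-1)))**2 = (44 + (3 + 0*(-1)))**2 = (44 + (3 + 0))**2 = (44 + 3)**2 = 47**2 = 2209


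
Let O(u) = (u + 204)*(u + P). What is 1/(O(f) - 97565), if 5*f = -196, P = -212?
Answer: -25/3474069 ≈ -7.1962e-6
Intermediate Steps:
f = -196/5 (f = (1/5)*(-196) = -196/5 ≈ -39.200)
O(u) = (-212 + u)*(204 + u) (O(u) = (u + 204)*(u - 212) = (204 + u)*(-212 + u) = (-212 + u)*(204 + u))
1/(O(f) - 97565) = 1/((-43248 + (-196/5)**2 - 8*(-196/5)) - 97565) = 1/((-43248 + 38416/25 + 1568/5) - 97565) = 1/(-1034944/25 - 97565) = 1/(-3474069/25) = -25/3474069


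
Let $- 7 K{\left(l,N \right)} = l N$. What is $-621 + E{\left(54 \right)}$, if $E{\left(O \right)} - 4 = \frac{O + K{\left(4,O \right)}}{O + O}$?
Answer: $- \frac{8635}{14} \approx -616.79$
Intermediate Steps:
$K{\left(l,N \right)} = - \frac{N l}{7}$ ($K{\left(l,N \right)} = - \frac{l N}{7} = - \frac{N l}{7}$)
$E{\left(O \right)} = \frac{59}{14}$ ($E{\left(O \right)} = 4 + \frac{O - \frac{1}{7} O 4}{O + O} = 4 + \frac{O - \frac{4 O}{7}}{2 O} = 4 + \frac{3 O}{7} \frac{1}{2 O} = 4 + \frac{3}{14} = \frac{59}{14}$)
$-621 + E{\left(54 \right)} = -621 + \frac{59}{14} = - \frac{8635}{14}$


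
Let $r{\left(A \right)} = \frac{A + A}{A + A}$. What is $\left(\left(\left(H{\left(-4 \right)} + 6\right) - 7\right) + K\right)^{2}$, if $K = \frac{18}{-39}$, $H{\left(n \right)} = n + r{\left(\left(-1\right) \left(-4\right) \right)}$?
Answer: $\frac{3364}{169} \approx 19.905$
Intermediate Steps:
$r{\left(A \right)} = 1$ ($r{\left(A \right)} = \frac{2 A}{2 A} = 2 A \frac{1}{2 A} = 1$)
$H{\left(n \right)} = 1 + n$ ($H{\left(n \right)} = n + 1 = 1 + n$)
$K = - \frac{6}{13}$ ($K = 18 \left(- \frac{1}{39}\right) = - \frac{6}{13} \approx -0.46154$)
$\left(\left(\left(H{\left(-4 \right)} + 6\right) - 7\right) + K\right)^{2} = \left(\left(\left(\left(1 - 4\right) + 6\right) - 7\right) - \frac{6}{13}\right)^{2} = \left(\left(\left(-3 + 6\right) - 7\right) - \frac{6}{13}\right)^{2} = \left(\left(3 - 7\right) - \frac{6}{13}\right)^{2} = \left(-4 - \frac{6}{13}\right)^{2} = \left(- \frac{58}{13}\right)^{2} = \frac{3364}{169}$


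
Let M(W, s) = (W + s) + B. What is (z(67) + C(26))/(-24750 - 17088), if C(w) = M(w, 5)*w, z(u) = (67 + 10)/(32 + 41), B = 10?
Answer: -25965/1018058 ≈ -0.025504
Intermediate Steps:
M(W, s) = 10 + W + s (M(W, s) = (W + s) + 10 = 10 + W + s)
z(u) = 77/73
C(w) = w*(15 + w) (C(w) = (10 + w + 5)*w = (15 + w)*w = w*(15 + w))
(z(67) + C(26))/(-24750 - 17088) = (77/73 + 26*(15 + 26))/(-24750 - 17088) = (77/73 + 26*41)/(-41838) = (77/73 + 1066)*(-1/41838) = (77895/73)*(-1/41838) = -25965/1018058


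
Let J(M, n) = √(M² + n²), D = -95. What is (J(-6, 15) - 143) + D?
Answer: -238 + 3*√29 ≈ -221.84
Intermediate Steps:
(J(-6, 15) - 143) + D = (√((-6)² + 15²) - 143) - 95 = (√(36 + 225) - 143) - 95 = (√261 - 143) - 95 = (3*√29 - 143) - 95 = (-143 + 3*√29) - 95 = -238 + 3*√29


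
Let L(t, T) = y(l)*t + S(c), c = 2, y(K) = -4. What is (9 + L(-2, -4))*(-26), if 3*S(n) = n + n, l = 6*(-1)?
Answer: -1430/3 ≈ -476.67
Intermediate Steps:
l = -6
S(n) = 2*n/3 (S(n) = (n + n)/3 = (2*n)/3 = 2*n/3)
L(t, T) = 4/3 - 4*t (L(t, T) = -4*t + (⅔)*2 = -4*t + 4/3 = 4/3 - 4*t)
(9 + L(-2, -4))*(-26) = (9 + (4/3 - 4*(-2)))*(-26) = (9 + (4/3 + 8))*(-26) = (9 + 28/3)*(-26) = (55/3)*(-26) = -1430/3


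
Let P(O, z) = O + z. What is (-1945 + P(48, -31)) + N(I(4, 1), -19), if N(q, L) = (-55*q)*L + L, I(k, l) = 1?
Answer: -902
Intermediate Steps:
N(q, L) = L - 55*L*q (N(q, L) = -55*L*q + L = L - 55*L*q)
(-1945 + P(48, -31)) + N(I(4, 1), -19) = (-1945 + (48 - 31)) - 19*(1 - 55*1) = (-1945 + 17) - 19*(1 - 55) = -1928 - 19*(-54) = -1928 + 1026 = -902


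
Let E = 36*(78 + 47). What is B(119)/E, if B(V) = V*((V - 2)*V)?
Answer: 184093/500 ≈ 368.19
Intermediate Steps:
B(V) = V²*(-2 + V) (B(V) = V*((-2 + V)*V) = V*(V*(-2 + V)) = V²*(-2 + V))
E = 4500 (E = 36*125 = 4500)
B(119)/E = (119²*(-2 + 119))/4500 = (14161*117)*(1/4500) = 1656837*(1/4500) = 184093/500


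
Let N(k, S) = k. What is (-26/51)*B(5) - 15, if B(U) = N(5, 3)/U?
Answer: -791/51 ≈ -15.510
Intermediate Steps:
B(U) = 5/U
(-26/51)*B(5) - 15 = (-26/51)*(5/5) - 15 = (-26*1/51)*(5*(⅕)) - 15 = -26/51*1 - 15 = -26/51 - 15 = -791/51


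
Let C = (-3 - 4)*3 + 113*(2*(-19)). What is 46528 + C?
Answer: 42213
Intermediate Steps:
C = -4315 (C = -7*3 + 113*(-38) = -21 - 4294 = -4315)
46528 + C = 46528 - 4315 = 42213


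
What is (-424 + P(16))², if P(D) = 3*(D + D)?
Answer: 107584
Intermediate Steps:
P(D) = 6*D (P(D) = 3*(2*D) = 6*D)
(-424 + P(16))² = (-424 + 6*16)² = (-424 + 96)² = (-328)² = 107584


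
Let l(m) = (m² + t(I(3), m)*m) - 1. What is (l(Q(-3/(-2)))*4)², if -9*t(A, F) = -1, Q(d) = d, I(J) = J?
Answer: 289/9 ≈ 32.111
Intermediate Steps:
t(A, F) = ⅑ (t(A, F) = -⅑*(-1) = ⅑)
l(m) = -1 + m² + m/9 (l(m) = (m² + m/9) - 1 = -1 + m² + m/9)
(l(Q(-3/(-2)))*4)² = ((-1 + (-3/(-2))² + (-3/(-2))/9)*4)² = ((-1 + (-3*(-½))² + (-3*(-½))/9)*4)² = ((-1 + (3/2)² + (⅑)*(3/2))*4)² = ((-1 + 9/4 + ⅙)*4)² = ((17/12)*4)² = (17/3)² = 289/9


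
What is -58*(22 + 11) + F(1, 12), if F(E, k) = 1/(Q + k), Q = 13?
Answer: -47849/25 ≈ -1914.0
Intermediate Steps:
F(E, k) = 1/(13 + k)
-58*(22 + 11) + F(1, 12) = -58*(22 + 11) + 1/(13 + 12) = -58*33 + 1/25 = -1914 + 1/25 = -47849/25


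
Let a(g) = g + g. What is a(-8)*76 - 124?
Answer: -1340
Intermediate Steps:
a(g) = 2*g
a(-8)*76 - 124 = (2*(-8))*76 - 124 = -16*76 - 124 = -1216 - 124 = -1340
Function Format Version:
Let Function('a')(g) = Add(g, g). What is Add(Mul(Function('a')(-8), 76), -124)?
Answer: -1340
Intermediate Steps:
Function('a')(g) = Mul(2, g)
Add(Mul(Function('a')(-8), 76), -124) = Add(Mul(Mul(2, -8), 76), -124) = Add(Mul(-16, 76), -124) = Add(-1216, -124) = -1340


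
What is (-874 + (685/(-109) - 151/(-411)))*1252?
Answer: -49353091304/44799 ≈ -1.1017e+6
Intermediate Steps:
(-874 + (685/(-109) - 151/(-411)))*1252 = (-874 + (685*(-1/109) - 151*(-1/411)))*1252 = (-874 + (-685/109 + 151/411))*1252 = (-874 - 265076/44799)*1252 = -39419402/44799*1252 = -49353091304/44799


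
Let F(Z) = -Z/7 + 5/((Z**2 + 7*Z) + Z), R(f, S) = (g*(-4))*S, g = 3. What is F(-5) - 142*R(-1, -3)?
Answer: -107344/21 ≈ -5111.6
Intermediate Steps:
R(f, S) = -12*S (R(f, S) = (3*(-4))*S = -12*S)
F(Z) = 5/(Z**2 + 8*Z) - Z/7 (F(Z) = -Z*(1/7) + 5/(Z**2 + 8*Z) = -Z/7 + 5/(Z**2 + 8*Z) = 5/(Z**2 + 8*Z) - Z/7)
F(-5) - 142*R(-1, -3) = (1/7)*(35 - 1*(-5)**3 - 8*(-5)**2)/(-5*(8 - 5)) - (-1704)*(-3) = (1/7)*(-1/5)*(35 - 1*(-125) - 8*25)/3 - 142*36 = (1/7)*(-1/5)*(1/3)*(35 + 125 - 200) - 5112 = (1/7)*(-1/5)*(1/3)*(-40) - 5112 = 8/21 - 5112 = -107344/21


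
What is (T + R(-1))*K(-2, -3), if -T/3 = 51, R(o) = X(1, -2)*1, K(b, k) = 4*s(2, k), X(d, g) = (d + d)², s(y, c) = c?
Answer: 1788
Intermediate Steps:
X(d, g) = 4*d² (X(d, g) = (2*d)² = 4*d²)
K(b, k) = 4*k
R(o) = 4 (R(o) = (4*1²)*1 = (4*1)*1 = 4*1 = 4)
T = -153 (T = -3*51 = -153)
(T + R(-1))*K(-2, -3) = (-153 + 4)*(4*(-3)) = -149*(-12) = 1788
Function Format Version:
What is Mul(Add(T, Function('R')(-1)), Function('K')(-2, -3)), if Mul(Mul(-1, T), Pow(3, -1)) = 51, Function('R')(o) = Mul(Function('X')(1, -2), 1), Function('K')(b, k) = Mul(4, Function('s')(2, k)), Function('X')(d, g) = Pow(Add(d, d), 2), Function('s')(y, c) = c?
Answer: 1788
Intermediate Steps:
Function('X')(d, g) = Mul(4, Pow(d, 2)) (Function('X')(d, g) = Pow(Mul(2, d), 2) = Mul(4, Pow(d, 2)))
Function('K')(b, k) = Mul(4, k)
Function('R')(o) = 4 (Function('R')(o) = Mul(Mul(4, Pow(1, 2)), 1) = Mul(Mul(4, 1), 1) = Mul(4, 1) = 4)
T = -153 (T = Mul(-3, 51) = -153)
Mul(Add(T, Function('R')(-1)), Function('K')(-2, -3)) = Mul(Add(-153, 4), Mul(4, -3)) = Mul(-149, -12) = 1788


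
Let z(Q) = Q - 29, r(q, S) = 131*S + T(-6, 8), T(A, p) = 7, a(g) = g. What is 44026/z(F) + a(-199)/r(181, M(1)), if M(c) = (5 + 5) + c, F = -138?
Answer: -63782881/241816 ≈ -263.77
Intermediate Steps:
M(c) = 10 + c
r(q, S) = 7 + 131*S (r(q, S) = 131*S + 7 = 7 + 131*S)
z(Q) = -29 + Q
44026/z(F) + a(-199)/r(181, M(1)) = 44026/(-29 - 138) - 199/(7 + 131*(10 + 1)) = 44026/(-167) - 199/(7 + 131*11) = 44026*(-1/167) - 199/(7 + 1441) = -44026/167 - 199/1448 = -63782881/241816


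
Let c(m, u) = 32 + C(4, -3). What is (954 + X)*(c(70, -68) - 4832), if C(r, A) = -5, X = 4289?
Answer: -25192615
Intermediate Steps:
c(m, u) = 27 (c(m, u) = 32 - 5 = 27)
(954 + X)*(c(70, -68) - 4832) = (954 + 4289)*(27 - 4832) = 5243*(-4805) = -25192615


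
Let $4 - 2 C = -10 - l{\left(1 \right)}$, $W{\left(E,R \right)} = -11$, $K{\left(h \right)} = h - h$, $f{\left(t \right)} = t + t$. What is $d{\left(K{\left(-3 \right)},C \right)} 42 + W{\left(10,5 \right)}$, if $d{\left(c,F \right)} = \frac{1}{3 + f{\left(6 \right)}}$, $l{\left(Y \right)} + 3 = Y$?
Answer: $- \frac{41}{5} \approx -8.2$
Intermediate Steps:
$l{\left(Y \right)} = -3 + Y$
$f{\left(t \right)} = 2 t$
$K{\left(h \right)} = 0$
$C = 6$ ($C = 2 - \frac{-10 - \left(-3 + 1\right)}{2} = 2 - \frac{-10 - -2}{2} = 2 - \frac{-10 + 2}{2} = 2 - -4 = 2 + 4 = 6$)
$d{\left(c,F \right)} = \frac{1}{15}$ ($d{\left(c,F \right)} = \frac{1}{3 + 2 \cdot 6} = \frac{1}{3 + 12} = \frac{1}{15}$)
$d{\left(K{\left(-3 \right)},C \right)} 42 + W{\left(10,5 \right)} = \frac{1}{15} \cdot 42 - 11 = \frac{14}{5} - 11 = - \frac{41}{5}$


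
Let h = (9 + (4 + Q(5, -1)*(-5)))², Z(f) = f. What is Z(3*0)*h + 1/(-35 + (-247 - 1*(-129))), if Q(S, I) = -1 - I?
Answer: -1/153 ≈ -0.0065359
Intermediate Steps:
h = 169 (h = (9 + (4 + (-1 - 1*(-1))*(-5)))² = (9 + (4 + (-1 + 1)*(-5)))² = (9 + (4 + 0*(-5)))² = (9 + (4 + 0))² = (9 + 4)² = 13² = 169)
Z(3*0)*h + 1/(-35 + (-247 - 1*(-129))) = (3*0)*169 + 1/(-35 + (-247 - 1*(-129))) = 0*169 + 1/(-35 + (-247 + 129)) = 0 + 1/(-35 - 118) = 0 + 1/(-153) = 0 - 1/153 = -1/153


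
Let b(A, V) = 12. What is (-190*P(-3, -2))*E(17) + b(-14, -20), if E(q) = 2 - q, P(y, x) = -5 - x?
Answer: -8538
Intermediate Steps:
(-190*P(-3, -2))*E(17) + b(-14, -20) = (-190*(-5 - 1*(-2)))*(2 - 1*17) + 12 = (-190*(-5 + 2))*(2 - 17) + 12 = -190*(-3)*(-15) + 12 = 570*(-15) + 12 = -8550 + 12 = -8538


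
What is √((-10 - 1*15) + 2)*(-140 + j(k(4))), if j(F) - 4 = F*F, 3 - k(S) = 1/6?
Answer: -4607*I*√23/36 ≈ -613.73*I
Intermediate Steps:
k(S) = 17/6 (k(S) = 3 - 1/6 = 3 - 1*⅙ = 3 - ⅙ = 17/6)
j(F) = 4 + F² (j(F) = 4 + F*F = 4 + F²)
√((-10 - 1*15) + 2)*(-140 + j(k(4))) = √((-10 - 1*15) + 2)*(-140 + (4 + (17/6)²)) = √((-10 - 15) + 2)*(-140 + (4 + 289/36)) = √(-25 + 2)*(-140 + 433/36) = √(-23)*(-4607/36) = (I*√23)*(-4607/36) = -4607*I*√23/36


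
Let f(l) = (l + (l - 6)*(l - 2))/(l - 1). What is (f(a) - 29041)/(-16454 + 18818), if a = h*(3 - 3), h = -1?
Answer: -29053/2364 ≈ -12.290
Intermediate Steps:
a = 0 (a = -(3 - 3) = -1*0 = 0)
f(l) = (l + (-6 + l)*(-2 + l))/(-1 + l)
(f(a) - 29041)/(-16454 + 18818) = ((12 + 0² - 7*0)/(-1 + 0) - 29041)/(-16454 + 18818) = ((12 + 0 + 0)/(-1) - 29041)/2364 = (-1*12 - 29041)*(1/2364) = (-12 - 29041)*(1/2364) = -29053*1/2364 = -29053/2364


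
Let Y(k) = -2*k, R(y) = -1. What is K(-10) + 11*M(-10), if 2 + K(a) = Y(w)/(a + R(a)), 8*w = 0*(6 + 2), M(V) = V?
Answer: -112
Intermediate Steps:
w = 0 (w = (0*(6 + 2))/8 = (0*8)/8 = (⅛)*0 = 0)
K(a) = -2 (K(a) = -2 + (-2*0)/(a - 1) = -2 + 0/(-1 + a) = -2 + 0 = -2)
K(-10) + 11*M(-10) = -2 + 11*(-10) = -2 - 110 = -112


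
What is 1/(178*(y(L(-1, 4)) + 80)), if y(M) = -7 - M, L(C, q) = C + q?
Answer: 1/12460 ≈ 8.0257e-5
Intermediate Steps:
1/(178*(y(L(-1, 4)) + 80)) = 1/(178*((-7 - (-1 + 4)) + 80)) = 1/(178*((-7 - 1*3) + 80)) = 1/(178*((-7 - 3) + 80)) = 1/(178*(-10 + 80)) = 1/(178*70) = 1/12460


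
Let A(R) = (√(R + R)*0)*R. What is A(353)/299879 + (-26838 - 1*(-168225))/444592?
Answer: 141387/444592 ≈ 0.31802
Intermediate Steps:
A(R) = 0 (A(R) = (√(2*R)*0)*R = ((√2*√R)*0)*R = 0*R = 0)
A(353)/299879 + (-26838 - 1*(-168225))/444592 = 0/299879 + (-26838 - 1*(-168225))/444592 = 0*(1/299879) + (-26838 + 168225)*(1/444592) = 0 + 141387*(1/444592) = 0 + 141387/444592 = 141387/444592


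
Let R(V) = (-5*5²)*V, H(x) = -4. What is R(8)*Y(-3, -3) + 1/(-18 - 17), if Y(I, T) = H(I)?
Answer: 139999/35 ≈ 4000.0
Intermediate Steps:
Y(I, T) = -4
R(V) = -125*V (R(V) = (-5*25)*V = -125*V)
R(8)*Y(-3, -3) + 1/(-18 - 17) = -125*8*(-4) + 1/(-18 - 17) = -1000*(-4) + 1/(-35) = 4000 - 1/35 = 139999/35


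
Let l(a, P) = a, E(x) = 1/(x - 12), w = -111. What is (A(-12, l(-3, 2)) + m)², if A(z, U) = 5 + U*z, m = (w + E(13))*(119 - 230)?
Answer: 150087001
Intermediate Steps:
E(x) = 1/(-12 + x)
m = 12210 (m = (-111 + 1/(-12 + 13))*(119 - 230) = (-111 + 1/1)*(-111) = (-111 + 1)*(-111) = -110*(-111) = 12210)
(A(-12, l(-3, 2)) + m)² = ((5 - 3*(-12)) + 12210)² = ((5 + 36) + 12210)² = (41 + 12210)² = 12251² = 150087001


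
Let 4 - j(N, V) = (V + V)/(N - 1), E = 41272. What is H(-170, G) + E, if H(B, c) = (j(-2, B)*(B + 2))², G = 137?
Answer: 337424696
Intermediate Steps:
j(N, V) = 4 - 2*V/(-1 + N) (j(N, V) = 4 - (V + V)/(N - 1) = 4 - 2*V/(-1 + N))
H(B, c) = (2 + B)²*(4 + 2*B/3)² (H(B, c) = ((2*(-2 - B + 2*(-2))/(-1 - 2))*(B + 2))² = ((2*(-2 - B - 4)/(-3))*(2 + B))² = ((2*(-⅓)*(-6 - B))*(2 + B))² = ((4 + 2*B/3)*(2 + B))² = ((2 + B)*(4 + 2*B/3))² = (2 + B)²*(4 + 2*B/3)²)
H(-170, G) + E = 4*(2 - 170)²*(6 - 170)²/9 + 41272 = (4/9)*(-168)²*(-164)² + 41272 = (4/9)*28224*26896 + 41272 = 337383424 + 41272 = 337424696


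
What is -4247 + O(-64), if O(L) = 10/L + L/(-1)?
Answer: -133861/32 ≈ -4183.2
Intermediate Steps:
O(L) = -L + 10/L (O(L) = 10/L + L*(-1) = 10/L - L = -L + 10/L)
-4247 + O(-64) = -4247 + (-1*(-64) + 10/(-64)) = -4247 + (64 + 10*(-1/64)) = -4247 + (64 - 5/32) = -4247 + 2043/32 = -133861/32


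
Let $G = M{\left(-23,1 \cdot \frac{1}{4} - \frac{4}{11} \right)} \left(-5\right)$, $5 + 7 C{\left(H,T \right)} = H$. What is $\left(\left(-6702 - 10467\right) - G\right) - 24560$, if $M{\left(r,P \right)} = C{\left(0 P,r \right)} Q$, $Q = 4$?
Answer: $- \frac{292203}{7} \approx -41743.0$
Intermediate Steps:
$C{\left(H,T \right)} = - \frac{5}{7} + \frac{H}{7}$
$M{\left(r,P \right)} = - \frac{20}{7}$ ($M{\left(r,P \right)} = \left(- \frac{5}{7} + \frac{0 P}{7}\right) 4 = \left(- \frac{5}{7} + \frac{1}{7} \cdot 0\right) 4 = \left(- \frac{5}{7} + 0\right) 4 = \left(- \frac{5}{7}\right) 4 = - \frac{20}{7}$)
$G = \frac{100}{7}$ ($G = \left(- \frac{20}{7}\right) \left(-5\right) = \frac{100}{7} \approx 14.286$)
$\left(\left(-6702 - 10467\right) - G\right) - 24560 = \left(\left(-6702 - 10467\right) - \frac{100}{7}\right) - 24560 = \left(-17169 - \frac{100}{7}\right) - 24560 = - \frac{120283}{7} - 24560 = - \frac{292203}{7}$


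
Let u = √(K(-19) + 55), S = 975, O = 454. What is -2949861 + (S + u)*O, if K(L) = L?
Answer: -2504487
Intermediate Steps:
u = 6 (u = √(-19 + 55) = √36 = 6)
-2949861 + (S + u)*O = -2949861 + (975 + 6)*454 = -2949861 + 981*454 = -2949861 + 445374 = -2504487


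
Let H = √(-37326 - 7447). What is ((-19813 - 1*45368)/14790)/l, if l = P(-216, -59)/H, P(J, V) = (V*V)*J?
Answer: 21727*I*√44773/3706847280 ≈ 0.0012402*I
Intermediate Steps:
P(J, V) = J*V² (P(J, V) = V²*J = J*V²)
H = I*√44773 (H = √(-44773) = I*√44773 ≈ 211.6*I)
l = 751896*I*√44773/44773 (l = (-216*(-59)²)/((I*√44773)) = (-216*3481)*(-I*√44773/44773) = -(-751896)*I*√44773/44773 = 751896*I*√44773/44773 ≈ 3553.4*I)
((-19813 - 1*45368)/14790)/l = ((-19813 - 1*45368)/14790)/((751896*I*√44773/44773)) = ((-19813 - 45368)*(1/14790))*(-I*√44773/751896) = (-65181*1/14790)*(-I*√44773/751896) = -(-21727)*I*√44773/3706847280 = 21727*I*√44773/3706847280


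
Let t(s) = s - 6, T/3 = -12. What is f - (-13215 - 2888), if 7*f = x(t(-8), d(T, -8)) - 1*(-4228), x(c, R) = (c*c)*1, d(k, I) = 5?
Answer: 16735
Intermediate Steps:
T = -36 (T = 3*(-12) = -36)
t(s) = -6 + s
x(c, R) = c² (x(c, R) = c²*1 = c²)
f = 632 (f = ((-6 - 8)² - 1*(-4228))/7 = ((-14)² + 4228)/7 = (196 + 4228)/7 = (⅐)*4424 = 632)
f - (-13215 - 2888) = 632 - (-13215 - 2888) = 632 - 1*(-16103) = 632 + 16103 = 16735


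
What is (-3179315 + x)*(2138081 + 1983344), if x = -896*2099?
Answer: -20854488807075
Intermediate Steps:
x = -1880704
(-3179315 + x)*(2138081 + 1983344) = (-3179315 - 1880704)*(2138081 + 1983344) = -5060019*4121425 = -20854488807075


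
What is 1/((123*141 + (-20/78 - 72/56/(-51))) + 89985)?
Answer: 4641/498108175 ≈ 9.3173e-6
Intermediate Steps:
1/((123*141 + (-20/78 - 72/56/(-51))) + 89985) = 1/((17343 + (-20*1/78 - 72*1/56*(-1/51))) + 89985) = 1/((17343 + (-10/39 - 9/7*(-1/51))) + 89985) = 1/((17343 + (-10/39 + 3/119)) + 89985) = 1/((17343 - 1073/4641) + 89985) = 1/(80487790/4641 + 89985) = 1/(498108175/4641) = 4641/498108175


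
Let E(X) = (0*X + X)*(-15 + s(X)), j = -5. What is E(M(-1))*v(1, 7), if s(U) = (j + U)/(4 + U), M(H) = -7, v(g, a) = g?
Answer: 77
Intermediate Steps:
s(U) = (-5 + U)/(4 + U)
E(X) = X*(-15 + (-5 + X)/(4 + X)) (E(X) = (0*X + X)*(-15 + (-5 + X)/(4 + X)) = (0 + X)*(-15 + (-5 + X)/(4 + X)) = X*(-15 + (-5 + X)/(4 + X)))
E(M(-1))*v(1, 7) = -7*(-65 - 14*(-7))/(4 - 7)*1 = -7*(-65 + 98)/(-3)*1 = -7*(-⅓)*33*1 = 77*1 = 77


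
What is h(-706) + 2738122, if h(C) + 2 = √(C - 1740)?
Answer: 2738120 + I*√2446 ≈ 2.7381e+6 + 49.457*I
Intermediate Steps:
h(C) = -2 + √(-1740 + C) (h(C) = -2 + √(C - 1740) = -2 + √(-1740 + C))
h(-706) + 2738122 = (-2 + √(-1740 - 706)) + 2738122 = (-2 + √(-2446)) + 2738122 = (-2 + I*√2446) + 2738122 = 2738120 + I*√2446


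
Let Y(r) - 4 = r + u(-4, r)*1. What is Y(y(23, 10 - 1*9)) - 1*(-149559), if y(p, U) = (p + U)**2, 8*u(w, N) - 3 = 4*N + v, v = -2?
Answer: 1203417/8 ≈ 1.5043e+5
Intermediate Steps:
u(w, N) = 1/8 + N/2 (u(w, N) = 3/8 + (4*N - 2)/8 = 3/8 + (-2 + 4*N)/8 = 3/8 + (-1/4 + N/2) = 1/8 + N/2)
y(p, U) = (U + p)**2
Y(r) = 33/8 + 3*r/2 (Y(r) = 4 + (r + (1/8 + r/2)*1) = 4 + (r + (1/8 + r/2)) = 4 + (1/8 + 3*r/2) = 33/8 + 3*r/2)
Y(y(23, 10 - 1*9)) - 1*(-149559) = (33/8 + 3*((10 - 1*9) + 23)**2/2) - 1*(-149559) = (33/8 + 3*((10 - 9) + 23)**2/2) + 149559 = (33/8 + 3*(1 + 23)**2/2) + 149559 = (33/8 + (3/2)*24**2) + 149559 = (33/8 + (3/2)*576) + 149559 = (33/8 + 864) + 149559 = 6945/8 + 149559 = 1203417/8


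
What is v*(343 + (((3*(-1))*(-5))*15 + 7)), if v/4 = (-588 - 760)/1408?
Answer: -193775/88 ≈ -2202.0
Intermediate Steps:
v = -337/88 (v = 4*((-588 - 760)/1408) = 4*(-1348*1/1408) = 4*(-337/352) = -337/88 ≈ -3.8295)
v*(343 + (((3*(-1))*(-5))*15 + 7)) = -337*(343 + (((3*(-1))*(-5))*15 + 7))/88 = -337*(343 + (-3*(-5)*15 + 7))/88 = -337*(343 + (15*15 + 7))/88 = -337*(343 + (225 + 7))/88 = -337*(343 + 232)/88 = -337/88*575 = -193775/88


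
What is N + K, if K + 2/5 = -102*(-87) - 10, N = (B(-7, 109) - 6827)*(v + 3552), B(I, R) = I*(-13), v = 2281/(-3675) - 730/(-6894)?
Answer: -100978408435046/4222575 ≈ -2.3914e+7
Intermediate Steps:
v = -2173744/4222575 (v = 2281*(-1/3675) - 730*(-1/6894) = -2281/3675 + 365/3447 = -2173744/4222575 ≈ -0.51479)
B(I, R) = -13*I
N = -101015835650816/4222575 (N = (-13*(-7) - 6827)*(-2173744/4222575 + 3552) = (91 - 6827)*(14996412656/4222575) = -6736*14996412656/4222575 = -101015835650816/4222575 ≈ -2.3923e+7)
K = 44318/5 (K = -⅖ + (-102*(-87) - 10) = -⅖ + (8874 - 10) = -⅖ + 8864 = 44318/5 ≈ 8863.6)
N + K = -101015835650816/4222575 + 44318/5 = -100978408435046/4222575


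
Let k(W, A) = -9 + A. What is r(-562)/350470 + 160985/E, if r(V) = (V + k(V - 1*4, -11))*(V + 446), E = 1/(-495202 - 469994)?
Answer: -27228378448810344/175235 ≈ -1.5538e+11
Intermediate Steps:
E = -1/965196 (E = 1/(-965196) = -1/965196 ≈ -1.0361e-6)
r(V) = (-20 + V)*(446 + V) (r(V) = (V + (-9 - 11))*(V + 446) = (V - 20)*(446 + V) = (-20 + V)*(446 + V))
r(-562)/350470 + 160985/E = (-8920 + (-562)² + 426*(-562))/350470 + 160985/(-1/965196) = (-8920 + 315844 - 239412)*(1/350470) + 160985*(-965196) = 67512*(1/350470) - 155382078060 = 33756/175235 - 155382078060 = -27228378448810344/175235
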